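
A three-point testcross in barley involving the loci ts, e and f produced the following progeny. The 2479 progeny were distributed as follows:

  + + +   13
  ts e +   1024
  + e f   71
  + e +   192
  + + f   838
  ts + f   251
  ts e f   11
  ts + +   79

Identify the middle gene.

f

The two most frequent reciprocal classes, ts e + and + + f, are the parental types, so the F1 was ts e + / + + f.
The two rarest classes, ts e f and + + +, are the double crossovers. Comparing them with the parentals, only the f allele has switched, so f is the middle locus and the order is ts – f – e.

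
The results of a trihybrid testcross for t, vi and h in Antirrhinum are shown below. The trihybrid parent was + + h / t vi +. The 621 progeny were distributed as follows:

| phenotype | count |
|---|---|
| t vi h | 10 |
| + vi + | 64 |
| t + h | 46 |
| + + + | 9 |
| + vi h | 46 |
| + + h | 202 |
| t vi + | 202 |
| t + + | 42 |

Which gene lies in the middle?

h

The two rarest classes, + + + and t vi h, are the double crossovers. Comparing them with the parentals, only the h allele has switched, so h is the middle locus and the order is t – h – vi.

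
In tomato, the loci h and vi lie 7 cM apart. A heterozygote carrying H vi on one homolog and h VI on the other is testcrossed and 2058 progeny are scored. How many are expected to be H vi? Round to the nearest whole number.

957

A map distance of 7 cM corresponds to a recombination frequency of 0.070.
The F1 is H vi / h VI, so H vi is a parental gamete class with expected frequency (1 − r)/2 = 0.930/2 = 0.4650.
Expected number = 0.4650 × 2058 = 956.97 ≈ 957.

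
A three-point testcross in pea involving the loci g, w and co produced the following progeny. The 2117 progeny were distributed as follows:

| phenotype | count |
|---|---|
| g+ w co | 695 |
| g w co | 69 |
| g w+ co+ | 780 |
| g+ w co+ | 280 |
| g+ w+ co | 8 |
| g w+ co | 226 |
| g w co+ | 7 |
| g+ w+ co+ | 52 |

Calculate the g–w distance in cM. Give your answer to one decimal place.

The two most frequent reciprocal classes, g+ w co and g w+ co+, are the parental types, so the F1 was g+ w co / g w+ co+.
The two rarest classes, g+ w+ co and g w co+, are the double crossovers. Comparing them with the parentals, only the w allele has switched, so w is the middle locus and the order is co – w – g.
Crossovers in the w–g interval produce the single-crossover classes g w co and g+ w+ co+ (69 + 52 = 121) plus the double crossovers (15).
RF(w–g) = (121 + 15) / 2117 = 136/2117 = 0.0642 → 6.4 cM.

6.4 cM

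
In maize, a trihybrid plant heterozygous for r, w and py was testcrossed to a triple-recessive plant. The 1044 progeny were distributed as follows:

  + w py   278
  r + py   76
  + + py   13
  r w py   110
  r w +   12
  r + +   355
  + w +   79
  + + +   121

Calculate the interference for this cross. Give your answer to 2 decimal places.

0.43

The two most frequent reciprocal classes, + w py and r + +, are the parental types, so the F1 was + w py / r + +.
The two rarest classes, + + py and r w +, are the double crossovers. Comparing them with the parentals, only the w allele has switched, so w is the middle locus and the order is py – w – r.
py–w: (155 + 25)/1044 = 0.1724; w–r: (231 + 25)/1044 = 0.2452.
Expected DCO frequency = 0.1724 × 0.2452 ≈ 0.04227; observed = 25/1044 ≈ 0.02395.
Coefficient of coincidence = 0.02395/0.04227 ≈ 0.57; interference = 1 − 0.57 = 0.43.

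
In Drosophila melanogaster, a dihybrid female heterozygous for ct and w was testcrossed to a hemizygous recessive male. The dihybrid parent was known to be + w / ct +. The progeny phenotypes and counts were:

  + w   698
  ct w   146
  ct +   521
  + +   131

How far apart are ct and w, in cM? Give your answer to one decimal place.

The recombinant classes are + + and ct w: 131 + 146 = 277.
Recombination frequency = 277/1496 = 0.1852 ≈ 18.5%, i.e. 18.5 cM.

18.5 cM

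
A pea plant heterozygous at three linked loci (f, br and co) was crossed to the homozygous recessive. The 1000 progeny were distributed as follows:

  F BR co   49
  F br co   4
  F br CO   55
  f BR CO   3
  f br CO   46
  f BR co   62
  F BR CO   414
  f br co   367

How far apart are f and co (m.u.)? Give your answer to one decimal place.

The two most frequent reciprocal classes, F BR CO and f br co, are the parental types, so the F1 was F BR CO / f br co.
The two rarest classes, f BR CO and F br co, are the double crossovers. Comparing them with the parentals, only the f allele has switched, so f is the middle locus and the order is co – f – br.
Crossovers in the co–f interval produce the single-crossover classes F BR co and f br CO (49 + 46 = 95) plus the double crossovers (7).
RF(co–f) = (95 + 7) / 1000 = 102/1000 = 0.1020 → 10.2 m.u.

10.2 m.u.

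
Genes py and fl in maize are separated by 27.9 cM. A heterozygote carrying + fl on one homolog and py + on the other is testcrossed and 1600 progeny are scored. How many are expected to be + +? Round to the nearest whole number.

223

A map distance of 27.9 cM corresponds to a recombination frequency of 0.279.
The F1 is + fl / py +, so + + is a recombinant gamete class with expected frequency r/2 = 0.279/2 = 0.1395.
Expected number = 0.1395 × 1600 = 223.20 ≈ 223.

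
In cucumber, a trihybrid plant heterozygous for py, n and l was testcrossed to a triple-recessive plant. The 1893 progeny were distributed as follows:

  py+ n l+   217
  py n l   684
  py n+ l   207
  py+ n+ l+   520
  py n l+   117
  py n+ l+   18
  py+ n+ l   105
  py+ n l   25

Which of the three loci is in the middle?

The two most frequent reciprocal classes, py+ n+ l+ and py n l, are the parental types, so the F1 was py+ n+ l+ / py n l.
The two rarest classes, py n+ l+ and py+ n l, are the double crossovers. Comparing them with the parentals, only the py allele has switched, so py is the middle locus and the order is n – py – l.

py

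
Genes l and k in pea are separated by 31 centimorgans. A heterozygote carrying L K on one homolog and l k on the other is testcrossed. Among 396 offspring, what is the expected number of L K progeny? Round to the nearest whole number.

A map distance of 31 centimorgans corresponds to a recombination frequency of 0.310.
The F1 is L K / l k, so L K is a parental gamete class with expected frequency (1 − r)/2 = 0.690/2 = 0.3450.
Expected number = 0.3450 × 396 = 136.62 ≈ 137.

137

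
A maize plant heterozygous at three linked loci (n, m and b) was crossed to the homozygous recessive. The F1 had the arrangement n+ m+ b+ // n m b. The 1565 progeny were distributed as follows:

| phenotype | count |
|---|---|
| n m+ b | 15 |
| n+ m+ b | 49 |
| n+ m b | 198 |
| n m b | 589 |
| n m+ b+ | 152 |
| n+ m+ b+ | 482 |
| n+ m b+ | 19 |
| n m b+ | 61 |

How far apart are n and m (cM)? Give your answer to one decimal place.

The two rarest classes, n+ m b+ and n m+ b, are the double crossovers. Comparing them with the parentals, only the m allele has switched, so m is the middle locus and the order is b – m – n.
Crossovers in the m–n interval produce the single-crossover classes n m+ b+ and n+ m b (152 + 198 = 350) plus the double crossovers (34).
RF(m–n) = (350 + 34) / 1565 = 384/1565 = 0.2454 → 24.5 cM.

24.5 cM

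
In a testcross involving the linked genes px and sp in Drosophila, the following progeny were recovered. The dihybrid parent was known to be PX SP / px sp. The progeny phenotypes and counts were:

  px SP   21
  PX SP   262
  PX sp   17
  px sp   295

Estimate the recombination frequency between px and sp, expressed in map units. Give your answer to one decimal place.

6.4 map units

The recombinant classes are PX sp and px SP: 17 + 21 = 38.
Recombination frequency = 38/595 = 0.0639 ≈ 6.4%, i.e. 6.4 map units.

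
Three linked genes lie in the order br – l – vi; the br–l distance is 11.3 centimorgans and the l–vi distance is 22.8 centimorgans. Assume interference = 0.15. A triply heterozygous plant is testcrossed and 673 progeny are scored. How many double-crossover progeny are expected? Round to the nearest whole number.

Map distances give recombination frequencies of 0.113 and 0.228 for the two intervals.
With interference 0.15 (so coincidence = 0.85), expected double-crossover frequency = 0.113 × 0.228 × 0.85 = 0.02190.
Expected number = 0.02190 × 673 = 14.74 ≈ 15.

15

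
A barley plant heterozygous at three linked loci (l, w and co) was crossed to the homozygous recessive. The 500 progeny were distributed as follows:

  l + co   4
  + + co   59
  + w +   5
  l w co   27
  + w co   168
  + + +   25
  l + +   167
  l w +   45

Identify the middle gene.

co

The two most frequent reciprocal classes, + w co and l + +, are the parental types, so the F1 was + w co / l + +.
The two rarest classes, + w + and l + co, are the double crossovers. Comparing them with the parentals, only the co allele has switched, so co is the middle locus and the order is w – co – l.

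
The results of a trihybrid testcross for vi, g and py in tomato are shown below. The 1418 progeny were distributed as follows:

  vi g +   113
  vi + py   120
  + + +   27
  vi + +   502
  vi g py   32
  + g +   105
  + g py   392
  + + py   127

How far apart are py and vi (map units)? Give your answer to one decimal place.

20.0 map units

The two most frequent reciprocal classes, vi + + and + g py, are the parental types, so the F1 was vi + + / + g py.
The two rarest classes, + + + and vi g py, are the double crossovers. Comparing them with the parentals, only the vi allele has switched, so vi is the middle locus and the order is g – vi – py.
Crossovers in the vi–py interval produce the single-crossover classes vi + py and + g + (120 + 105 = 225) plus the double crossovers (59).
RF(vi–py) = (225 + 59) / 1418 = 284/1418 = 0.2003 → 20.0 map units.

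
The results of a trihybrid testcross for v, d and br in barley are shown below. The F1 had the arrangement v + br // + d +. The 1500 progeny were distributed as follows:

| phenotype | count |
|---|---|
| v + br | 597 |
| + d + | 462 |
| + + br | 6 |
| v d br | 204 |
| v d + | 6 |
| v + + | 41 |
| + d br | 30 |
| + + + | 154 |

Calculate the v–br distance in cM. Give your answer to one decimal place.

5.5 cM

The two rarest classes, + + br and v d +, are the double crossovers. Comparing them with the parentals, only the v allele has switched, so v is the middle locus and the order is d – v – br.
Crossovers in the v–br interval produce the single-crossover classes v + + and + d br (41 + 30 = 71) plus the double crossovers (12).
RF(v–br) = (71 + 12) / 1500 = 83/1500 = 0.0553 → 5.5 cM.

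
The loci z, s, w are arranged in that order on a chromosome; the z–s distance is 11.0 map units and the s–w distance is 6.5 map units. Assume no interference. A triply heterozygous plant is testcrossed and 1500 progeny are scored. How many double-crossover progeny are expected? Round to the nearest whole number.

Map distances give recombination frequencies of 0.110 and 0.065 for the two intervals.
With no interference, expected double-crossover frequency = 0.110 × 0.065 = 0.00715.
Expected number = 0.00715 × 1500 = 10.72 ≈ 11.

11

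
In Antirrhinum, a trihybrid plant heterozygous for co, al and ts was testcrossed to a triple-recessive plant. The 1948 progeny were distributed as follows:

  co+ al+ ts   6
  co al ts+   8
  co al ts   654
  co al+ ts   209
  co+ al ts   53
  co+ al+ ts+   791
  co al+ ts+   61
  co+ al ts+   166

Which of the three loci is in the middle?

The two most frequent reciprocal classes, co+ al+ ts+ and co al ts, are the parental types, so the F1 was co+ al+ ts+ / co al ts.
The two rarest classes, co+ al+ ts and co al ts+, are the double crossovers. Comparing them with the parentals, only the ts allele has switched, so ts is the middle locus and the order is co – ts – al.

ts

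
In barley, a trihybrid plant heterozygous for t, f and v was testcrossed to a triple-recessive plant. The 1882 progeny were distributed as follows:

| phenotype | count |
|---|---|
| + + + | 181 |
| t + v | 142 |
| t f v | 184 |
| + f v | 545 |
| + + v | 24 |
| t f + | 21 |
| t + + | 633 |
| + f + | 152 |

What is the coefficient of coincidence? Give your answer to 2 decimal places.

0.61

The two most frequent reciprocal classes, t + + and + f v, are the parental types, so the F1 was t + + / + f v.
The two rarest classes, t f + and + + v, are the double crossovers. Comparing them with the parentals, only the f allele has switched, so f is the middle locus and the order is v – f – t.
v–f: (294 + 45)/1882 = 0.1801; f–t: (365 + 45)/1882 = 0.2179.
Expected DCO frequency = 0.1801 × 0.2179 ≈ 0.03924; observed = 45/1882 ≈ 0.02391.
Coefficient of coincidence = 0.02391/0.03924 ≈ 0.61.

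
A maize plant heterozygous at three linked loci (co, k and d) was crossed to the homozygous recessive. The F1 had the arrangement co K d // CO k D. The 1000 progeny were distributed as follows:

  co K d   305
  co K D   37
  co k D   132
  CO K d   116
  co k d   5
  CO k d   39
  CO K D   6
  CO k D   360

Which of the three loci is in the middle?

k

The two rarest classes, co k d and CO K D, are the double crossovers. Comparing them with the parentals, only the k allele has switched, so k is the middle locus and the order is d – k – co.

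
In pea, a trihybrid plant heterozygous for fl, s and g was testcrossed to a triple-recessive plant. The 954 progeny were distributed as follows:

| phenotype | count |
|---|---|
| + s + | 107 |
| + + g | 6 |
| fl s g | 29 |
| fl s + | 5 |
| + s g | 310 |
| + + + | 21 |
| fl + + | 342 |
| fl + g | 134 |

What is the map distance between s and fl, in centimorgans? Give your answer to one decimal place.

6.4 centimorgans

The two most frequent reciprocal classes, + s g and fl + +, are the parental types, so the F1 was + s g / fl + +.
The two rarest classes, + + g and fl s +, are the double crossovers. Comparing them with the parentals, only the s allele has switched, so s is the middle locus and the order is fl – s – g.
Crossovers in the fl–s interval produce the single-crossover classes fl s g and + + + (29 + 21 = 50) plus the double crossovers (11).
RF(fl–s) = (50 + 11) / 954 = 61/954 = 0.0639 → 6.4 centimorgans.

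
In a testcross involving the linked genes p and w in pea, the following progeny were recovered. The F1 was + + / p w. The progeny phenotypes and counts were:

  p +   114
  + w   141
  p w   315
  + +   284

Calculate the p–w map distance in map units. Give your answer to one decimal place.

29.9 map units

The recombinant classes are + w and p +: 141 + 114 = 255.
Recombination frequency = 255/854 = 0.2986 ≈ 29.9%, i.e. 29.9 map units.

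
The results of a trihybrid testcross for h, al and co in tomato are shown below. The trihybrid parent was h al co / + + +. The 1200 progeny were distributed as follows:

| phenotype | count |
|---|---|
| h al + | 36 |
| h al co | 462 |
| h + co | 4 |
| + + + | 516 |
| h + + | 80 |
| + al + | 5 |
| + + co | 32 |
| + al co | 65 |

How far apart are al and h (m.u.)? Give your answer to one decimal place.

12.8 m.u.

The two rarest classes, h + co and + al +, are the double crossovers. Comparing them with the parentals, only the al allele has switched, so al is the middle locus and the order is h – al – co.
Crossovers in the h–al interval produce the single-crossover classes + al co and h + + (65 + 80 = 145) plus the double crossovers (9).
RF(h–al) = (145 + 9) / 1200 = 154/1200 = 0.1283 → 12.8 m.u.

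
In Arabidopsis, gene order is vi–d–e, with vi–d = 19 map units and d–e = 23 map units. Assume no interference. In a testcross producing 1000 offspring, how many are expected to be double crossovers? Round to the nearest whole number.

Map distances give recombination frequencies of 0.190 and 0.230 for the two intervals.
With no interference, expected double-crossover frequency = 0.190 × 0.230 = 0.04370.
Expected number = 0.04370 × 1000 = 43.70 ≈ 44.

44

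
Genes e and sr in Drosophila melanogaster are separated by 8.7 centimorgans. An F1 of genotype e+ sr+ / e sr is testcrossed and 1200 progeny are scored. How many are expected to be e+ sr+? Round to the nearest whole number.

548

A map distance of 8.7 centimorgans corresponds to a recombination frequency of 0.087.
The F1 is e+ sr+ / e sr, so e+ sr+ is a parental gamete class with expected frequency (1 − r)/2 = 0.913/2 = 0.4565.
Expected number = 0.4565 × 1200 = 547.80 ≈ 548.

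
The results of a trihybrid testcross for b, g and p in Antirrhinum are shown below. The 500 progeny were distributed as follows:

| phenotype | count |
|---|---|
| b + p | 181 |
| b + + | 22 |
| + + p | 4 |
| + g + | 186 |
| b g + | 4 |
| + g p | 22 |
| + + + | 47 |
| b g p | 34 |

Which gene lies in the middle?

b

The two most frequent reciprocal classes, b + p and + g +, are the parental types, so the F1 was b + p / + g +.
The two rarest classes, + + p and b g +, are the double crossovers. Comparing them with the parentals, only the b allele has switched, so b is the middle locus and the order is p – b – g.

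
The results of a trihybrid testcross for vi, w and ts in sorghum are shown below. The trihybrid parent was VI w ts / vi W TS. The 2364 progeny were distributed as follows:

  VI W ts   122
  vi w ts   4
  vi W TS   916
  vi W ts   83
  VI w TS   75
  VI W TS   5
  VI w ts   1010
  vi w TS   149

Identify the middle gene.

The two rarest classes, vi w ts and VI W TS, are the double crossovers. Comparing them with the parentals, only the vi allele has switched, so vi is the middle locus and the order is ts – vi – w.

vi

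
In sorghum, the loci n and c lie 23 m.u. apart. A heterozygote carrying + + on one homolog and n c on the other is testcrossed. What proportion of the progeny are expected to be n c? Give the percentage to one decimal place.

38.5%

A map distance of 23 m.u. corresponds to a recombination frequency of 0.230.
The F1 is + + / n c, so n c is a parental gamete class with expected frequency (1 − r)/2 = 0.770/2 = 0.3850.
That is 0.3850 = 38.5% of the progeny.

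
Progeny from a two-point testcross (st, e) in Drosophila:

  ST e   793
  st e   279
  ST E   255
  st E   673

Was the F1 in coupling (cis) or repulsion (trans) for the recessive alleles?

The two most frequent classes are ST e (793) and st E (673); these are the parental (non-recombinant) types.
So the F1 carried ST e on one chromosome and st E on the other — the recessive alleles are on opposite chromosomes (trans / repulsion).

trans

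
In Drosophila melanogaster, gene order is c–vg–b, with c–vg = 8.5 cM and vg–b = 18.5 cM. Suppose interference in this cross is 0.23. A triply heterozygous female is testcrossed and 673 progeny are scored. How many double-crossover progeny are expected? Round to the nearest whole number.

8

Map distances give recombination frequencies of 0.085 and 0.185 for the two intervals.
With interference 0.23 (so coincidence = 0.77), expected double-crossover frequency = 0.085 × 0.185 × 0.77 = 0.01211.
Expected number = 0.01211 × 673 = 8.15 ≈ 8.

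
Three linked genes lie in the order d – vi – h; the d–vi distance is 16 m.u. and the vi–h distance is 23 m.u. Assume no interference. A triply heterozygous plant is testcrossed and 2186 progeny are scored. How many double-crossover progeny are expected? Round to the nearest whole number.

Map distances give recombination frequencies of 0.160 and 0.230 for the two intervals.
With no interference, expected double-crossover frequency = 0.160 × 0.230 = 0.03680.
Expected number = 0.03680 × 2186 = 80.44 ≈ 80.

80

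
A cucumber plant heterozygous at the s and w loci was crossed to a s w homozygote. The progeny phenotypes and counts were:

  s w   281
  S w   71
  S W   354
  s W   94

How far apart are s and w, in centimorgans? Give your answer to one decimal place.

The two most frequent classes, S W (354) and s w (281), are the parental types, so the F1 was S W / s w.
The recombinant classes are S w and s W: 71 + 94 = 165.
Recombination frequency = 165/800 = 0.2062 ≈ 20.6%, i.e. 20.6 centimorgans.

20.6 centimorgans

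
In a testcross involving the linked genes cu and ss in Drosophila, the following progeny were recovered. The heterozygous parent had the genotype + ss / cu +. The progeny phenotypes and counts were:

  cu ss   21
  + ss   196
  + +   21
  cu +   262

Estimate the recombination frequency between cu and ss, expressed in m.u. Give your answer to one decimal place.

8.4 m.u.

The recombinant classes are + + and cu ss: 21 + 21 = 42.
Recombination frequency = 42/500 = 0.0840 ≈ 8.4%, i.e. 8.4 m.u.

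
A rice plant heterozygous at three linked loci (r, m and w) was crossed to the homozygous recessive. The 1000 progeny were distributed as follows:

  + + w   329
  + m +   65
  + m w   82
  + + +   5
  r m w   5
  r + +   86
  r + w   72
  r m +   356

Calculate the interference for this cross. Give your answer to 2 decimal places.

The two most frequent reciprocal classes, r m + and + + w, are the parental types, so the F1 was r m + / + + w.
The two rarest classes, r m w and + + +, are the double crossovers. Comparing them with the parentals, only the w allele has switched, so w is the middle locus and the order is m – w – r.
m–w: (168 + 10)/1000 = 0.1780; w–r: (137 + 10)/1000 = 0.1470.
Expected DCO frequency = 0.1780 × 0.1470 ≈ 0.02617; observed = 10/1000 ≈ 0.01000.
Coefficient of coincidence = 0.01000/0.02617 ≈ 0.38; interference = 1 − 0.38 = 0.62.

0.62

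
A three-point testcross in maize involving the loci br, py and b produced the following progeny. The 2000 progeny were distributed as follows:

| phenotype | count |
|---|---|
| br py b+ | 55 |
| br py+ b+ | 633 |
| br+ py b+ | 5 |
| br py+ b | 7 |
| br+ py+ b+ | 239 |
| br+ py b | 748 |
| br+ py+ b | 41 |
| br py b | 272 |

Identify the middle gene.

b

The two most frequent reciprocal classes, br py+ b+ and br+ py b, are the parental types, so the F1 was br py+ b+ / br+ py b.
The two rarest classes, br py+ b and br+ py b+, are the double crossovers. Comparing them with the parentals, only the b allele has switched, so b is the middle locus and the order is br – b – py.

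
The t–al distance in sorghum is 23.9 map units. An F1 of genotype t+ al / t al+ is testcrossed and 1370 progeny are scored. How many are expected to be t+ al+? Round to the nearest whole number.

164

A map distance of 23.9 map units corresponds to a recombination frequency of 0.239.
The F1 is t+ al / t al+, so t+ al+ is a recombinant gamete class with expected frequency r/2 = 0.239/2 = 0.1195.
Expected number = 0.1195 × 1370 = 163.72 ≈ 164.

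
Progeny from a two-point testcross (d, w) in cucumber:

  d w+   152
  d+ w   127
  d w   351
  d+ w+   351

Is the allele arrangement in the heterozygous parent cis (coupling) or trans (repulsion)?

cis

The two most frequent classes are d+ w+ (351) and d w (351); these are the parental (non-recombinant) types.
So the F1 carried d+ w+ on one chromosome and d w on the other — the recessive alleles are on the same chromosome (cis / coupling).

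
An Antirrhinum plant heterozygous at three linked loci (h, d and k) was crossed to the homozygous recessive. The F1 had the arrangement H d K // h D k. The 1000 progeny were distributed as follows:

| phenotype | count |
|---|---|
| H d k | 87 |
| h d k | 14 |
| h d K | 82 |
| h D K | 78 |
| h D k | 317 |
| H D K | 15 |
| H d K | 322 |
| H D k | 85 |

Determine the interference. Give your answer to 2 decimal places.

The two rarest classes, H D K and h d k, are the double crossovers. Comparing them with the parentals, only the d allele has switched, so d is the middle locus and the order is k – d – h.
k–d: (165 + 29)/1000 = 0.1940; d–h: (167 + 29)/1000 = 0.1960.
Expected DCO frequency = 0.1940 × 0.1960 ≈ 0.03802; observed = 29/1000 ≈ 0.02900.
Coefficient of coincidence = 0.02900/0.03802 ≈ 0.76; interference = 1 − 0.76 = 0.24.

0.24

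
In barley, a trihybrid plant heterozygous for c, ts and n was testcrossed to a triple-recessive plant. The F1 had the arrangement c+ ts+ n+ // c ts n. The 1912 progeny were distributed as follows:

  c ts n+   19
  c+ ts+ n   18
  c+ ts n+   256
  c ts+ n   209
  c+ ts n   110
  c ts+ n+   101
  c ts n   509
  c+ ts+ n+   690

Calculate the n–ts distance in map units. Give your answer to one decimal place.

The two rarest classes, c+ ts+ n and c ts n+, are the double crossovers. Comparing them with the parentals, only the n allele has switched, so n is the middle locus and the order is ts – n – c.
Crossovers in the ts–n interval produce the single-crossover classes c+ ts n+ and c ts+ n (256 + 209 = 465) plus the double crossovers (37).
RF(ts–n) = (465 + 37) / 1912 = 502/1912 = 0.2626 → 26.3 map units.

26.3 map units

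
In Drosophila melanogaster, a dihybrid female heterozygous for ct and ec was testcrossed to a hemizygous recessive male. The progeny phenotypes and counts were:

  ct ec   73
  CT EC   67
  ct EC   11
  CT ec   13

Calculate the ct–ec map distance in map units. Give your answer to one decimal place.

14.6 map units

The two most frequent classes, CT EC (67) and ct ec (73), are the parental types, so the F1 was CT EC / ct ec.
The recombinant classes are CT ec and ct EC: 13 + 11 = 24.
Recombination frequency = 24/164 = 0.1463 ≈ 14.6%, i.e. 14.6 map units.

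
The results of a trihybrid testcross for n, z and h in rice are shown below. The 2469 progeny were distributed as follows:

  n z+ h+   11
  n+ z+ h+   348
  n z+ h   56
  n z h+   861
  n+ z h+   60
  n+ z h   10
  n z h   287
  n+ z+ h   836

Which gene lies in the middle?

The two most frequent reciprocal classes, n z h+ and n+ z+ h, are the parental types, so the F1 was n z h+ / n+ z+ h.
The two rarest classes, n z+ h+ and n+ z h, are the double crossovers. Comparing them with the parentals, only the z allele has switched, so z is the middle locus and the order is n – z – h.

z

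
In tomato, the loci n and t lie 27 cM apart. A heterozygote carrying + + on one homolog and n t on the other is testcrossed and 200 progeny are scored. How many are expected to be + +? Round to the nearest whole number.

A map distance of 27 cM corresponds to a recombination frequency of 0.270.
The F1 is + + / n t, so + + is a parental gamete class with expected frequency (1 − r)/2 = 0.730/2 = 0.3650.
Expected number = 0.3650 × 200 = 73.00 ≈ 73.

73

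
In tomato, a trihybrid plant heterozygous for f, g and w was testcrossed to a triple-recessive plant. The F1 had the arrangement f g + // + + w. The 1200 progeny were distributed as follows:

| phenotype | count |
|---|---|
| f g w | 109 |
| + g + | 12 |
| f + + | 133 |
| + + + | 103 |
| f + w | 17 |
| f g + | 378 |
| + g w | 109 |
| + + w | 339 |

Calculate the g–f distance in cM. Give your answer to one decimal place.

The two rarest classes, + g + and f + w, are the double crossovers. Comparing them with the parentals, only the f allele has switched, so f is the middle locus and the order is g – f – w.
Crossovers in the g–f interval produce the single-crossover classes f + + and + g w (133 + 109 = 242) plus the double crossovers (29).
RF(g–f) = (242 + 29) / 1200 = 271/1200 = 0.2258 → 22.6 cM.

22.6 cM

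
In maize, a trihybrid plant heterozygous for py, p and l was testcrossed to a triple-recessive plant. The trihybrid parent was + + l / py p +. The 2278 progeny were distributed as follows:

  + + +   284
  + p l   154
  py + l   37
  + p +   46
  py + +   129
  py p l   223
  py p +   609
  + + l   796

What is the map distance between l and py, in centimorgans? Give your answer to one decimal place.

The two rarest classes, py + l and + p +, are the double crossovers. Comparing them with the parentals, only the py allele has switched, so py is the middle locus and the order is p – py – l.
Crossovers in the py–l interval produce the single-crossover classes + + + and py p l (284 + 223 = 507) plus the double crossovers (83).
RF(py–l) = (507 + 83) / 2278 = 590/2278 = 0.2590 → 25.9 centimorgans.

25.9 centimorgans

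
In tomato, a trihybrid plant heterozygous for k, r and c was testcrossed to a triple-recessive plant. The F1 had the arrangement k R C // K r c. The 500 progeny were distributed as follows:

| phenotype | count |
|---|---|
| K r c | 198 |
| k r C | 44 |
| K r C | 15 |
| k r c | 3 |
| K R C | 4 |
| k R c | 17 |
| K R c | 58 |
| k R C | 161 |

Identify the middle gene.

The two rarest classes, K R C and k r c, are the double crossovers. Comparing them with the parentals, only the k allele has switched, so k is the middle locus and the order is r – k – c.

k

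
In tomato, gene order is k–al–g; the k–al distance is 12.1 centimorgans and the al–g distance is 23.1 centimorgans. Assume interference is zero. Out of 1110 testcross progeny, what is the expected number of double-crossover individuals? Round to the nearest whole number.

Map distances give recombination frequencies of 0.121 and 0.231 for the two intervals.
With no interference, expected double-crossover frequency = 0.121 × 0.231 = 0.02795.
Expected number = 0.02795 × 1110 = 31.03 ≈ 31.

31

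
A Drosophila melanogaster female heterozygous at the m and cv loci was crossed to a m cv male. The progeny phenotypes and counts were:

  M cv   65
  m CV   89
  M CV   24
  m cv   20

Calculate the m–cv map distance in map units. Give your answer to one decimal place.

22.2 map units

The two most frequent classes, M cv (65) and m CV (89), are the parental types, so the F1 was M cv / m CV.
The recombinant classes are M CV and m cv: 24 + 20 = 44.
Recombination frequency = 44/198 = 0.2222 ≈ 22.2%, i.e. 22.2 map units.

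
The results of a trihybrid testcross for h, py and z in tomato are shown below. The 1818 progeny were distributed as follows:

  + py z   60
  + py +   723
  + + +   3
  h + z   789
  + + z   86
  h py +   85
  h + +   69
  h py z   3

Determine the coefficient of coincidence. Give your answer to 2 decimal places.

0.46

The two most frequent reciprocal classes, h + z and + py +, are the parental types, so the F1 was h + z / + py +.
The two rarest classes, h py z and + + +, are the double crossovers. Comparing them with the parentals, only the py allele has switched, so py is the middle locus and the order is z – py – h.
z–py: (129 + 6)/1818 = 0.0743; py–h: (171 + 6)/1818 = 0.0974.
Expected DCO frequency = 0.0743 × 0.0974 ≈ 0.00724; observed = 6/1818 ≈ 0.00330.
Coefficient of coincidence = 0.00330/0.00724 ≈ 0.46.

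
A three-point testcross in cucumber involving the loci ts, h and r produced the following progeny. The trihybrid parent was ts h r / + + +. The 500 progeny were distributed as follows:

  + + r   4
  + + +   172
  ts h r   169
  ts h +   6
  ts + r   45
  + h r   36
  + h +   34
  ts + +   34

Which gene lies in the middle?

r

The two rarest classes, ts h + and + + r, are the double crossovers. Comparing them with the parentals, only the r allele has switched, so r is the middle locus and the order is h – r – ts.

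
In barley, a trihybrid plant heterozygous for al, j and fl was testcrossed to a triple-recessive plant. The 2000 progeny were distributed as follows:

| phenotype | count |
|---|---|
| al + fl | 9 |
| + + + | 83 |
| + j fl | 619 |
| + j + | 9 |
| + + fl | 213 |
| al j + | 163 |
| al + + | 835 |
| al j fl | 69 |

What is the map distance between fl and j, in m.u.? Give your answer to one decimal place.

The two most frequent reciprocal classes, + j fl and al + +, are the parental types, so the F1 was + j fl / al + +.
The two rarest classes, + j + and al + fl, are the double crossovers. Comparing them with the parentals, only the fl allele has switched, so fl is the middle locus and the order is al – fl – j.
Crossovers in the fl–j interval produce the single-crossover classes + + fl and al j + (213 + 163 = 376) plus the double crossovers (18).
RF(fl–j) = (376 + 18) / 2000 = 394/2000 = 0.1970 → 19.7 m.u.

19.7 m.u.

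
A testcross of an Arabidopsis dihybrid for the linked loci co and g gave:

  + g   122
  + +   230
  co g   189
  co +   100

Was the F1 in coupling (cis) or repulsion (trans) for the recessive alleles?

The two most frequent classes are + + (230) and co g (189); these are the parental (non-recombinant) types.
So the F1 carried + + on one chromosome and co g on the other — the recessive alleles are on the same chromosome (cis / coupling).

cis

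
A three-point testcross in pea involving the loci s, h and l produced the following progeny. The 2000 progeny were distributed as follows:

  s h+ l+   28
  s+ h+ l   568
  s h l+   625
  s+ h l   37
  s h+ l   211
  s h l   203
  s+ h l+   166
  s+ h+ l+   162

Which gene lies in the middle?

h

The two most frequent reciprocal classes, s+ h+ l and s h l+, are the parental types, so the F1 was s+ h+ l / s h l+.
The two rarest classes, s+ h l and s h+ l+, are the double crossovers. Comparing them with the parentals, only the h allele has switched, so h is the middle locus and the order is l – h – s.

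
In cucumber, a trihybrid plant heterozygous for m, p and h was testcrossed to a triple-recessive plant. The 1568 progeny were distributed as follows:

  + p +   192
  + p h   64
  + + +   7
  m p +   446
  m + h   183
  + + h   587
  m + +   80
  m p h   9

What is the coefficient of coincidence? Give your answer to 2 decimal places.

The two most frequent reciprocal classes, m p + and + + h, are the parental types, so the F1 was m p + / + + h.
The two rarest classes, m p h and + + +, are the double crossovers. Comparing them with the parentals, only the h allele has switched, so h is the middle locus and the order is m – h – p.
m–h: (375 + 16)/1568 = 0.2494; h–p: (144 + 16)/1568 = 0.1020.
Expected DCO frequency = 0.2494 × 0.1020 ≈ 0.02544; observed = 16/1568 ≈ 0.01020.
Coefficient of coincidence = 0.01020/0.02544 ≈ 0.40.

0.40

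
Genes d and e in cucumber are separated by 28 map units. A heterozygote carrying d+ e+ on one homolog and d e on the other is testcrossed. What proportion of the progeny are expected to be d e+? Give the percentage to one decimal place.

14.0%

A map distance of 28 map units corresponds to a recombination frequency of 0.280.
The F1 is d+ e+ / d e, so d e+ is a recombinant gamete class with expected frequency r/2 = 0.280/2 = 0.1400.
That is 0.1400 = 14.0% of the progeny.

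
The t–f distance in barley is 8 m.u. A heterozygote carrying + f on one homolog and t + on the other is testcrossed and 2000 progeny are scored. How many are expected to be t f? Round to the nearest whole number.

80

A map distance of 8 m.u. corresponds to a recombination frequency of 0.080.
The F1 is + f / t +, so t f is a recombinant gamete class with expected frequency r/2 = 0.080/2 = 0.0400.
Expected number = 0.0400 × 2000 = 80.00 ≈ 80.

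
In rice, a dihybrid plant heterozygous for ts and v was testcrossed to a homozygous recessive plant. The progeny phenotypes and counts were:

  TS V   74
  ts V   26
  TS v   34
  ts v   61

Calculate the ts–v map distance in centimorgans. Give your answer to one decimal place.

The two most frequent classes, TS V (74) and ts v (61), are the parental types, so the F1 was TS V / ts v.
The recombinant classes are TS v and ts V: 34 + 26 = 60.
Recombination frequency = 60/195 = 0.3077 ≈ 30.8%, i.e. 30.8 centimorgans.

30.8 centimorgans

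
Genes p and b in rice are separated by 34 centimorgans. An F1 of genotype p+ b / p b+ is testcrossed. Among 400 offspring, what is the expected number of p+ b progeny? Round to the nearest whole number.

132

A map distance of 34 centimorgans corresponds to a recombination frequency of 0.340.
The F1 is p+ b / p b+, so p+ b is a parental gamete class with expected frequency (1 − r)/2 = 0.660/2 = 0.3300.
Expected number = 0.3300 × 400 = 132.00 ≈ 132.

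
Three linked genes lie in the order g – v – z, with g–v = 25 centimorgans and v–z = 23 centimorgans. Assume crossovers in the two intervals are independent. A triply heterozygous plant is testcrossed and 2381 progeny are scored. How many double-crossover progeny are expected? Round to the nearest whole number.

Map distances give recombination frequencies of 0.250 and 0.230 for the two intervals.
With no interference, expected double-crossover frequency = 0.250 × 0.230 = 0.05750.
Expected number = 0.05750 × 2381 = 136.91 ≈ 137.

137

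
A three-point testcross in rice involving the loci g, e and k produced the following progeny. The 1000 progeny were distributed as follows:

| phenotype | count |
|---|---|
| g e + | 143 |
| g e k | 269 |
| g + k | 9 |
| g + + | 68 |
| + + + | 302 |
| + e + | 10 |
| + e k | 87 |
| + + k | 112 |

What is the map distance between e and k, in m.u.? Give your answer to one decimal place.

The two most frequent reciprocal classes, g e k and + + +, are the parental types, so the F1 was g e k / + + +.
The two rarest classes, g + k and + e +, are the double crossovers. Comparing them with the parentals, only the e allele has switched, so e is the middle locus and the order is k – e – g.
Crossovers in the k–e interval produce the single-crossover classes g e + and + + k (143 + 112 = 255) plus the double crossovers (19).
RF(k–e) = (255 + 19) / 1000 = 274/1000 = 0.2740 → 27.4 m.u.

27.4 m.u.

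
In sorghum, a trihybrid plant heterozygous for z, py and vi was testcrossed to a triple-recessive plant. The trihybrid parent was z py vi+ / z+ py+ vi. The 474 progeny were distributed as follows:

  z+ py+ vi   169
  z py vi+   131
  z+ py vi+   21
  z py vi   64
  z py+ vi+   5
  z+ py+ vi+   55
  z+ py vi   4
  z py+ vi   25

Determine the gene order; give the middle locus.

py

The two rarest classes, z py+ vi+ and z+ py vi, are the double crossovers. Comparing them with the parentals, only the py allele has switched, so py is the middle locus and the order is z – py – vi.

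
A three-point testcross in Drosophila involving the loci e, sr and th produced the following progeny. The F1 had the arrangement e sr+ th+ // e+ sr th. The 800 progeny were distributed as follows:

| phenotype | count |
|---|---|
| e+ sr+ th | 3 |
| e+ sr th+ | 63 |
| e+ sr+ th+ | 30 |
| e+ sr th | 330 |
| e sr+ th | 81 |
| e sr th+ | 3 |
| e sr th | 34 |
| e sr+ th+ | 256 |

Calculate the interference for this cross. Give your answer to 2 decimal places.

The two rarest classes, e sr th+ and e+ sr+ th, are the double crossovers. Comparing them with the parentals, only the sr allele has switched, so sr is the middle locus and the order is th – sr – e.
th–sr: (144 + 6)/800 = 0.1875; sr–e: (64 + 6)/800 = 0.0875.
Expected DCO frequency = 0.1875 × 0.0875 ≈ 0.01641; observed = 6/800 ≈ 0.00750.
Coefficient of coincidence = 0.00750/0.01641 ≈ 0.46; interference = 1 − 0.46 = 0.54.

0.54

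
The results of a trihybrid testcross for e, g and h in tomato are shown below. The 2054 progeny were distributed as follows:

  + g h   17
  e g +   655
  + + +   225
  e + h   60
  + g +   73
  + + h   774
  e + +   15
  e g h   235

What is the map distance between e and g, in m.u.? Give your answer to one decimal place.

The two most frequent reciprocal classes, + + h and e g +, are the parental types, so the F1 was + + h / e g +.
The two rarest classes, + g h and e + +, are the double crossovers. Comparing them with the parentals, only the g allele has switched, so g is the middle locus and the order is e – g – h.
Crossovers in the e–g interval produce the single-crossover classes e + h and + g + (60 + 73 = 133) plus the double crossovers (32).
RF(e–g) = (133 + 32) / 2054 = 165/2054 = 0.0803 → 8.0 m.u.

8.0 m.u.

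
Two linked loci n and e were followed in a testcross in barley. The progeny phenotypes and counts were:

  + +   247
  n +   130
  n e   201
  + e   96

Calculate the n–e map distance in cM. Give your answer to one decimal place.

33.5 cM

The two most frequent classes, + + (247) and n e (201), are the parental types, so the F1 was + + / n e.
The recombinant classes are + e and n +: 96 + 130 = 226.
Recombination frequency = 226/674 = 0.3353 ≈ 33.5%, i.e. 33.5 cM.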